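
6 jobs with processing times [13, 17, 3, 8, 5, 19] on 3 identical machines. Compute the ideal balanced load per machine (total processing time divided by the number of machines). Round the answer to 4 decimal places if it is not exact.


Total processing time = 13 + 17 + 3 + 8 + 5 + 19 = 65
Number of machines = 3
Ideal balanced load = 65 / 3 = 21.6667

21.6667


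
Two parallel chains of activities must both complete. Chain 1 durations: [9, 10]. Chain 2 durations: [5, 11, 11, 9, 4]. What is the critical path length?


Path A total = 9 + 10 = 19
Path B total = 5 + 11 + 11 + 9 + 4 = 40
Critical path = longest path = max(19, 40) = 40

40


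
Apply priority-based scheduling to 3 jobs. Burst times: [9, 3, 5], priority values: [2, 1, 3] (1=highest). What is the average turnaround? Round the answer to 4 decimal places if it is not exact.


Sort by priority (ascending = highest first):
Order: [(1, 3), (2, 9), (3, 5)]
Completion times:
  Priority 1, burst=3, C=3
  Priority 2, burst=9, C=12
  Priority 3, burst=5, C=17
Average turnaround = 32/3 = 10.6667

10.6667


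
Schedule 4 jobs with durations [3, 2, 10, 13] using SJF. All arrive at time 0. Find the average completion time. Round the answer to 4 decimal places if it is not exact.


SJF order (ascending): [2, 3, 10, 13]
Completion times:
  Job 1: burst=2, C=2
  Job 2: burst=3, C=5
  Job 3: burst=10, C=15
  Job 4: burst=13, C=28
Average completion = 50/4 = 12.5

12.5


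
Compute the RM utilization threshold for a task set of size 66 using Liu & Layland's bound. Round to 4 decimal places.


Compute 2^(1/66) = 1.0105575720
Subtract 1: 1.0105575720 - 1 = 0.0105575720
Multiply by n: 66 * 0.0105575720 = 0.6967997520
Round to 4 dp: 0.6968

0.6968


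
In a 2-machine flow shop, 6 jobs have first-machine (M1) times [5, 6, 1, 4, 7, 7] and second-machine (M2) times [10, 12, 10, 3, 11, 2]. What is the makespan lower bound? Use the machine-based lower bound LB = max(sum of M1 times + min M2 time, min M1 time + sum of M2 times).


LB1 = sum(M1 times) + min(M2 times) = 30 + 2 = 32
LB2 = min(M1 times) + sum(M2 times) = 1 + 48 = 49
Lower bound = max(LB1, LB2) = max(32, 49) = 49

49


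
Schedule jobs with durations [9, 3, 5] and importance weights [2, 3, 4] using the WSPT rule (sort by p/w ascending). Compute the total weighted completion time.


Compute p/w ratios and sort ascending (WSPT): [(3, 3), (5, 4), (9, 2)]
Compute weighted completion times:
  Job (p=3,w=3): C=3, w*C=3*3=9
  Job (p=5,w=4): C=8, w*C=4*8=32
  Job (p=9,w=2): C=17, w*C=2*17=34
Total weighted completion time = 75

75


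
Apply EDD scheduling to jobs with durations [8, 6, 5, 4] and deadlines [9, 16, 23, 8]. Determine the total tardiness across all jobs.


Sort by due date (EDD order): [(4, 8), (8, 9), (6, 16), (5, 23)]
Compute completion times and tardiness:
  Job 1: p=4, d=8, C=4, tardiness=max(0,4-8)=0
  Job 2: p=8, d=9, C=12, tardiness=max(0,12-9)=3
  Job 3: p=6, d=16, C=18, tardiness=max(0,18-16)=2
  Job 4: p=5, d=23, C=23, tardiness=max(0,23-23)=0
Total tardiness = 5

5


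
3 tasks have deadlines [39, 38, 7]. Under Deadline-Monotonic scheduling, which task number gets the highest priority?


Sort tasks by relative deadline (ascending):
  Task 3: deadline = 7
  Task 2: deadline = 38
  Task 1: deadline = 39
Priority order (highest first): [3, 2, 1]
Highest priority task = 3

3


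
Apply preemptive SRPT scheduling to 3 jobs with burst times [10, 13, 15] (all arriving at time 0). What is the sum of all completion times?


Since all jobs arrive at t=0, SRPT equals SPT ordering.
SPT order: [10, 13, 15]
Completion times:
  Job 1: p=10, C=10
  Job 2: p=13, C=23
  Job 3: p=15, C=38
Total completion time = 10 + 23 + 38 = 71

71


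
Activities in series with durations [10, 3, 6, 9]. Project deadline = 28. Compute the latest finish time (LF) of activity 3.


LF(activity 3) = deadline - sum of successor durations
Successors: activities 4 through 4 with durations [9]
Sum of successor durations = 9
LF = 28 - 9 = 19

19


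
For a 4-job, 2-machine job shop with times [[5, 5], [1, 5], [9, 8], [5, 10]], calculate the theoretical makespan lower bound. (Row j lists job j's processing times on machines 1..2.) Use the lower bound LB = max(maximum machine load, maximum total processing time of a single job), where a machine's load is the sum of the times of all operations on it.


Machine loads:
  Machine 1: 5 + 1 + 9 + 5 = 20
  Machine 2: 5 + 5 + 8 + 10 = 28
Max machine load = 28
Job totals:
  Job 1: 10
  Job 2: 6
  Job 3: 17
  Job 4: 15
Max job total = 17
Lower bound = max(28, 17) = 28

28


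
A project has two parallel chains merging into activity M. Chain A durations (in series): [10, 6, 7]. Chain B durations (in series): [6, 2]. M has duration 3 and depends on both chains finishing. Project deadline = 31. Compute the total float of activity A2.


Forward pass: ES(A2) = sum of predecessors on chain A = 10
EF = ES + duration = 10 + 6 = 16
Backward pass: LF(M) = deadline = 31; LS(M) = 31 - 3 = 28
LF(A2) = LS(M) - sum(successors on chain A) = 28 - 7 = 21
LS = LF - duration = 21 - 6 = 15
Total float = LS - ES = 15 - 10 = 5

5


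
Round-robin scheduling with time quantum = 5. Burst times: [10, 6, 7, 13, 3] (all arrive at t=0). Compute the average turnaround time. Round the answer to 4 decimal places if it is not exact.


Time quantum = 5
Execution trace:
  J1 runs 5 units, time = 5
  J2 runs 5 units, time = 10
  J3 runs 5 units, time = 15
  J4 runs 5 units, time = 20
  J5 runs 3 units, time = 23
  J1 runs 5 units, time = 28
  J2 runs 1 units, time = 29
  J3 runs 2 units, time = 31
  J4 runs 5 units, time = 36
  J4 runs 3 units, time = 39
Finish times: [28, 29, 31, 39, 23]
Average turnaround = 150/5 = 30.0

30.0


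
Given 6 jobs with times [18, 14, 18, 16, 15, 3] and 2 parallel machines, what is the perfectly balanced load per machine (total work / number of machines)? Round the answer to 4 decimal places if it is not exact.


Total processing time = 18 + 14 + 18 + 16 + 15 + 3 = 84
Number of machines = 2
Ideal balanced load = 84 / 2 = 42.0

42.0


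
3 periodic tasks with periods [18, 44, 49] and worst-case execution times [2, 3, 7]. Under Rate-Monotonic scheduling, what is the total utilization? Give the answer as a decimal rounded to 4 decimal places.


Compute individual utilizations (exact fractions):
  Task 1: C/T = 2/18 = 1/9 (approx. 0.1111)
  Task 2: C/T = 3/44 (approx. 0.0682)
  Task 3: C/T = 7/49 = 1/7 (approx. 0.1429)
Total utilization U = 1/9 + 3/44 + 1/7 = 893/2772
Rounded to 4 decimal places: U = 0.3222
RM (Liu & Layland) bound for 3 tasks = 0.779763; compare with U = 893/2772 (approx. 0.322150)
U <= bound, so schedulable by RM sufficient condition.

0.3222


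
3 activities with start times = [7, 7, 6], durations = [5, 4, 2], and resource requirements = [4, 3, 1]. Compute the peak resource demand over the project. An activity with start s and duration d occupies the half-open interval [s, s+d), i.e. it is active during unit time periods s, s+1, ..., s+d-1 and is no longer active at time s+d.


Each activity i is active on [start_i, start_i + duration_i).
Compute total resource usage per time slot:
  t=0: active resources = [], total = 0
  t=1: active resources = [], total = 0
  t=2: active resources = [], total = 0
  t=3: active resources = [], total = 0
  t=4: active resources = [], total = 0
  t=5: active resources = [], total = 0
  t=6: active resources = [1], total = 1
  t=7: active resources = [4, 3, 1], total = 8
  t=8: active resources = [4, 3], total = 7
  t=9: active resources = [4, 3], total = 7
  t=10: active resources = [4, 3], total = 7
  t=11: active resources = [4], total = 4
Peak resource demand = 8

8


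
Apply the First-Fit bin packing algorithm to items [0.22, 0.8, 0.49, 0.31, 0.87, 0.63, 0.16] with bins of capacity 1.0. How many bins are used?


Place items sequentially using First-Fit:
  Item 0.22 -> new Bin 1
  Item 0.8 -> new Bin 2
  Item 0.49 -> Bin 1 (now 0.71)
  Item 0.31 -> new Bin 3
  Item 0.87 -> new Bin 4
  Item 0.63 -> Bin 3 (now 0.94)
  Item 0.16 -> Bin 1 (now 0.87)
Total bins used = 4

4


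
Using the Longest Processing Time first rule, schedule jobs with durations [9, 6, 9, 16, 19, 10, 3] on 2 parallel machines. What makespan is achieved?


Sort jobs in decreasing order (LPT): [19, 16, 10, 9, 9, 6, 3]
Assign each job to the least loaded machine:
  Machine 1: jobs [19, 9, 6, 3], load = 37
  Machine 2: jobs [16, 10, 9], load = 35
Makespan = max load = 37

37


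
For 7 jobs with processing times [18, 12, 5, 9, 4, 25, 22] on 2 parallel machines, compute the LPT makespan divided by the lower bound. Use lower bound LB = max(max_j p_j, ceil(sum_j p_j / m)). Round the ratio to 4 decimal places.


LPT order: [25, 22, 18, 12, 9, 5, 4]
Machine loads after assignment: [46, 49]
LPT makespan = 49
Lower bound = max(max_job, ceil(total/2)) = max(25, 48) = 48
Ratio = 49 / 48 = 1.0208

1.0208


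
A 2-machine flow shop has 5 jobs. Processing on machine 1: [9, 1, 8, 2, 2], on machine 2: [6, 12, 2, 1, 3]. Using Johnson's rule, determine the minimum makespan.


Apply Johnson's rule:
  Group 1 (a <= b): [(2, 1, 12), (5, 2, 3)]
  Group 2 (a > b): [(1, 9, 6), (3, 8, 2), (4, 2, 1)]
Optimal job order: [2, 5, 1, 3, 4]
Schedule:
  Job 2: M1 done at 1, M2 done at 13
  Job 5: M1 done at 3, M2 done at 16
  Job 1: M1 done at 12, M2 done at 22
  Job 3: M1 done at 20, M2 done at 24
  Job 4: M1 done at 22, M2 done at 25
Makespan = 25

25


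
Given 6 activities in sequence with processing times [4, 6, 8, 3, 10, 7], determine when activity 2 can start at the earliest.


Activity 2 starts after activities 1 through 1 complete.
Predecessor durations: [4]
ES = 4 = 4

4


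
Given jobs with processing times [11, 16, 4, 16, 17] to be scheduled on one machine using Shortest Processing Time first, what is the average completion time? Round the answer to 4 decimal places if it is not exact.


Sort jobs by processing time (SPT order): [4, 11, 16, 16, 17]
Compute completion times sequentially:
  Job 1: processing = 4, completes at 4
  Job 2: processing = 11, completes at 15
  Job 3: processing = 16, completes at 31
  Job 4: processing = 16, completes at 47
  Job 5: processing = 17, completes at 64
Sum of completion times = 161
Average completion time = 161/5 = 32.2

32.2


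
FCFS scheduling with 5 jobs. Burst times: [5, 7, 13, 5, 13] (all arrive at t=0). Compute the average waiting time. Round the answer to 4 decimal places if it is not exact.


FCFS order (as given): [5, 7, 13, 5, 13]
Waiting times:
  Job 1: wait = 0
  Job 2: wait = 5
  Job 3: wait = 12
  Job 4: wait = 25
  Job 5: wait = 30
Sum of waiting times = 72
Average waiting time = 72/5 = 14.4

14.4


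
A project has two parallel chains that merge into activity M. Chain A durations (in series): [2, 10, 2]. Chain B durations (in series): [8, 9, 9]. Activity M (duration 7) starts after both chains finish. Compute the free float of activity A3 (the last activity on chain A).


ES(A3) = sum of predecessors on chain A = 12
EF(A3) = ES + duration = 12 + 2 = 14
Successor of A3 is M. ES(M) = max(sum(A), sum(B)) = max(14, 26) = 26
Free float = ES(successor) - EF(current) = 26 - 14 = 12

12


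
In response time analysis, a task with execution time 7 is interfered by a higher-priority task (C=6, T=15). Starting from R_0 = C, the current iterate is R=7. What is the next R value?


R_next = C + ceil(R_prev / T_hp) * C_hp
ceil(7 / 15) = ceil(0.4667) = 1
Interference = 1 * 6 = 6
R_next = 7 + 6 = 13

13


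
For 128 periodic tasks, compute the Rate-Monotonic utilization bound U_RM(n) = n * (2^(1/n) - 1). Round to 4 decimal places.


Compute 2^(1/128) = 1.0054299011
Subtract 1: 1.0054299011 - 1 = 0.0054299011
Multiply by n: 128 * 0.0054299011 = 0.6950273408
Round to 4 dp: 0.6950

0.6950


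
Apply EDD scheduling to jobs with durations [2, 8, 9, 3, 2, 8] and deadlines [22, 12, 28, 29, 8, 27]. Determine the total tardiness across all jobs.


Sort by due date (EDD order): [(2, 8), (8, 12), (2, 22), (8, 27), (9, 28), (3, 29)]
Compute completion times and tardiness:
  Job 1: p=2, d=8, C=2, tardiness=max(0,2-8)=0
  Job 2: p=8, d=12, C=10, tardiness=max(0,10-12)=0
  Job 3: p=2, d=22, C=12, tardiness=max(0,12-22)=0
  Job 4: p=8, d=27, C=20, tardiness=max(0,20-27)=0
  Job 5: p=9, d=28, C=29, tardiness=max(0,29-28)=1
  Job 6: p=3, d=29, C=32, tardiness=max(0,32-29)=3
Total tardiness = 4

4


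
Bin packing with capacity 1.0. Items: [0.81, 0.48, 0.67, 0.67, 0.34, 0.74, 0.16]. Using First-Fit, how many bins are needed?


Place items sequentially using First-Fit:
  Item 0.81 -> new Bin 1
  Item 0.48 -> new Bin 2
  Item 0.67 -> new Bin 3
  Item 0.67 -> new Bin 4
  Item 0.34 -> Bin 2 (now 0.82)
  Item 0.74 -> new Bin 5
  Item 0.16 -> Bin 1 (now 0.97)
Total bins used = 5

5


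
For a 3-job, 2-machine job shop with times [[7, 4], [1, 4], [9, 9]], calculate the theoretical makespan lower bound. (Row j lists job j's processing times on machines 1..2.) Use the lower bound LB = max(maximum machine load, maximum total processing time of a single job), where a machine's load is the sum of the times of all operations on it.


Machine loads:
  Machine 1: 7 + 1 + 9 = 17
  Machine 2: 4 + 4 + 9 = 17
Max machine load = 17
Job totals:
  Job 1: 11
  Job 2: 5
  Job 3: 18
Max job total = 18
Lower bound = max(17, 18) = 18

18


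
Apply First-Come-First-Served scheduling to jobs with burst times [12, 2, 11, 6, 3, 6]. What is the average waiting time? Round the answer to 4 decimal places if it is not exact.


FCFS order (as given): [12, 2, 11, 6, 3, 6]
Waiting times:
  Job 1: wait = 0
  Job 2: wait = 12
  Job 3: wait = 14
  Job 4: wait = 25
  Job 5: wait = 31
  Job 6: wait = 34
Sum of waiting times = 116
Average waiting time = 116/6 = 19.3333

19.3333


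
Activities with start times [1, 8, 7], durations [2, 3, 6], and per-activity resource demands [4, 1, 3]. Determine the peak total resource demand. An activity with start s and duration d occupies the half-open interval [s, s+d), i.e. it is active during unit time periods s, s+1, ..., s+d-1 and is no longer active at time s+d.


Each activity i is active on [start_i, start_i + duration_i).
Compute total resource usage per time slot:
  t=0: active resources = [], total = 0
  t=1: active resources = [4], total = 4
  t=2: active resources = [4], total = 4
  t=3: active resources = [], total = 0
  t=4: active resources = [], total = 0
  t=5: active resources = [], total = 0
  t=6: active resources = [], total = 0
  t=7: active resources = [3], total = 3
  t=8: active resources = [1, 3], total = 4
  t=9: active resources = [1, 3], total = 4
  t=10: active resources = [1, 3], total = 4
  t=11: active resources = [3], total = 3
  t=12: active resources = [3], total = 3
Peak resource demand = 4

4


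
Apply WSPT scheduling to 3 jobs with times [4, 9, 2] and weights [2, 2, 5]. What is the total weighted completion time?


Compute p/w ratios and sort ascending (WSPT): [(2, 5), (4, 2), (9, 2)]
Compute weighted completion times:
  Job (p=2,w=5): C=2, w*C=5*2=10
  Job (p=4,w=2): C=6, w*C=2*6=12
  Job (p=9,w=2): C=15, w*C=2*15=30
Total weighted completion time = 52

52


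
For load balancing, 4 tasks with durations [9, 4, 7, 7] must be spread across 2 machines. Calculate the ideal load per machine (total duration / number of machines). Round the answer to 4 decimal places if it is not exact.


Total processing time = 9 + 4 + 7 + 7 = 27
Number of machines = 2
Ideal balanced load = 27 / 2 = 13.5

13.5


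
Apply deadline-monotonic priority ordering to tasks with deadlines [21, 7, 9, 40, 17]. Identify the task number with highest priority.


Sort tasks by relative deadline (ascending):
  Task 2: deadline = 7
  Task 3: deadline = 9
  Task 5: deadline = 17
  Task 1: deadline = 21
  Task 4: deadline = 40
Priority order (highest first): [2, 3, 5, 1, 4]
Highest priority task = 2

2


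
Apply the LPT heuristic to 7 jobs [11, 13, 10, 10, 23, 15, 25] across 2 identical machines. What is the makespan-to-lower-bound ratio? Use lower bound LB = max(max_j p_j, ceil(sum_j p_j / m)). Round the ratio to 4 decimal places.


LPT order: [25, 23, 15, 13, 11, 10, 10]
Machine loads after assignment: [49, 58]
LPT makespan = 58
Lower bound = max(max_job, ceil(total/2)) = max(25, 54) = 54
Ratio = 58 / 54 = 1.0741

1.0741


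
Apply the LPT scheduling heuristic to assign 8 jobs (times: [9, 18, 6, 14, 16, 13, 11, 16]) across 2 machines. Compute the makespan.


Sort jobs in decreasing order (LPT): [18, 16, 16, 14, 13, 11, 9, 6]
Assign each job to the least loaded machine:
  Machine 1: jobs [18, 14, 13, 6], load = 51
  Machine 2: jobs [16, 16, 11, 9], load = 52
Makespan = max load = 52

52


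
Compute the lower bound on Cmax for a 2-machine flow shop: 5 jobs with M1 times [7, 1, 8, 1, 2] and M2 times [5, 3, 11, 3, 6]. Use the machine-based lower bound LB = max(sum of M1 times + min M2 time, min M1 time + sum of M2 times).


LB1 = sum(M1 times) + min(M2 times) = 19 + 3 = 22
LB2 = min(M1 times) + sum(M2 times) = 1 + 28 = 29
Lower bound = max(LB1, LB2) = max(22, 29) = 29

29


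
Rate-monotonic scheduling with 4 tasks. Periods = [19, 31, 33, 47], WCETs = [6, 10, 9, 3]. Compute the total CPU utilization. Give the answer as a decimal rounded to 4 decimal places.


Compute individual utilizations (exact fractions):
  Task 1: C/T = 6/19 (approx. 0.3158)
  Task 2: C/T = 10/31 (approx. 0.3226)
  Task 3: C/T = 9/33 = 3/11 (approx. 0.2727)
  Task 4: C/T = 3/47 (approx. 0.0638)
Total utilization U = 6/19 + 10/31 + 3/11 + 3/47 = 296878/304513
Rounded to 4 decimal places: U = 0.9749
RM (Liu & Layland) bound for 4 tasks = 0.756828; compare with U = 296878/304513 (approx. 0.974927)
bound < U <= 1, so the RM sufficient condition is not met (inconclusive; an exact test such as response-time analysis is needed).

0.9749


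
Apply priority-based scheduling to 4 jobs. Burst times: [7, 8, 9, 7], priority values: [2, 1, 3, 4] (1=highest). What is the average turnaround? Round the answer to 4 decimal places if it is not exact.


Sort by priority (ascending = highest first):
Order: [(1, 8), (2, 7), (3, 9), (4, 7)]
Completion times:
  Priority 1, burst=8, C=8
  Priority 2, burst=7, C=15
  Priority 3, burst=9, C=24
  Priority 4, burst=7, C=31
Average turnaround = 78/4 = 19.5

19.5


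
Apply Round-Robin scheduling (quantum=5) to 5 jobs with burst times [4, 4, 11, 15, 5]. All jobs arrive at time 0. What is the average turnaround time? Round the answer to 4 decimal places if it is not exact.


Time quantum = 5
Execution trace:
  J1 runs 4 units, time = 4
  J2 runs 4 units, time = 8
  J3 runs 5 units, time = 13
  J4 runs 5 units, time = 18
  J5 runs 5 units, time = 23
  J3 runs 5 units, time = 28
  J4 runs 5 units, time = 33
  J3 runs 1 units, time = 34
  J4 runs 5 units, time = 39
Finish times: [4, 8, 34, 39, 23]
Average turnaround = 108/5 = 21.6

21.6


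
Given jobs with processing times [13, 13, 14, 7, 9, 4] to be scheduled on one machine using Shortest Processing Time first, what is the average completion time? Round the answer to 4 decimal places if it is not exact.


Sort jobs by processing time (SPT order): [4, 7, 9, 13, 13, 14]
Compute completion times sequentially:
  Job 1: processing = 4, completes at 4
  Job 2: processing = 7, completes at 11
  Job 3: processing = 9, completes at 20
  Job 4: processing = 13, completes at 33
  Job 5: processing = 13, completes at 46
  Job 6: processing = 14, completes at 60
Sum of completion times = 174
Average completion time = 174/6 = 29.0

29.0


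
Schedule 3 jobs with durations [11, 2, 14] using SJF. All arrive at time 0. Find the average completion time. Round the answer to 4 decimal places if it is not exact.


SJF order (ascending): [2, 11, 14]
Completion times:
  Job 1: burst=2, C=2
  Job 2: burst=11, C=13
  Job 3: burst=14, C=27
Average completion = 42/3 = 14.0

14.0


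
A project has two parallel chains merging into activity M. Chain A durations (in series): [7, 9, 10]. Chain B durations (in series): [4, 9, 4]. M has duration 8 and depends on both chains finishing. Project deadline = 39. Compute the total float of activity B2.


Forward pass: ES(B2) = sum of predecessors on chain B = 4
EF = ES + duration = 4 + 9 = 13
Backward pass: LF(M) = deadline = 39; LS(M) = 39 - 8 = 31
LF(B2) = LS(M) - sum(successors on chain B) = 31 - 4 = 27
LS = LF - duration = 27 - 9 = 18
Total float = LS - ES = 18 - 4 = 14

14


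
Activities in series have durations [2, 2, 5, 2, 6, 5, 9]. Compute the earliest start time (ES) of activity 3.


Activity 3 starts after activities 1 through 2 complete.
Predecessor durations: [2, 2]
ES = 2 + 2 = 4

4


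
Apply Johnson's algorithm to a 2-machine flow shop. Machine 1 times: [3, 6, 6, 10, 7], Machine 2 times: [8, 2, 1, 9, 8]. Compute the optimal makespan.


Apply Johnson's rule:
  Group 1 (a <= b): [(1, 3, 8), (5, 7, 8)]
  Group 2 (a > b): [(4, 10, 9), (2, 6, 2), (3, 6, 1)]
Optimal job order: [1, 5, 4, 2, 3]
Schedule:
  Job 1: M1 done at 3, M2 done at 11
  Job 5: M1 done at 10, M2 done at 19
  Job 4: M1 done at 20, M2 done at 29
  Job 2: M1 done at 26, M2 done at 31
  Job 3: M1 done at 32, M2 done at 33
Makespan = 33

33


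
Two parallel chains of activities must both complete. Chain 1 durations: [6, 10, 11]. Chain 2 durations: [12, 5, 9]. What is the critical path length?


Path A total = 6 + 10 + 11 = 27
Path B total = 12 + 5 + 9 = 26
Critical path = longest path = max(27, 26) = 27

27


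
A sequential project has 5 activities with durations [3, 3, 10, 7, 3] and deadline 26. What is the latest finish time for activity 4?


LF(activity 4) = deadline - sum of successor durations
Successors: activities 5 through 5 with durations [3]
Sum of successor durations = 3
LF = 26 - 3 = 23

23


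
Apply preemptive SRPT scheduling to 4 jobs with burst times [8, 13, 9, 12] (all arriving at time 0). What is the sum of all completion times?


Since all jobs arrive at t=0, SRPT equals SPT ordering.
SPT order: [8, 9, 12, 13]
Completion times:
  Job 1: p=8, C=8
  Job 2: p=9, C=17
  Job 3: p=12, C=29
  Job 4: p=13, C=42
Total completion time = 8 + 17 + 29 + 42 = 96

96


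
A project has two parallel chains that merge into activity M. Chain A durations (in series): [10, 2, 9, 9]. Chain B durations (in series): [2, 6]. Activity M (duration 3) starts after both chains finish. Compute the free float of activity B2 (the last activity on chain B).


ES(B2) = sum of predecessors on chain B = 2
EF(B2) = ES + duration = 2 + 6 = 8
Successor of B2 is M. ES(M) = max(sum(A), sum(B)) = max(30, 8) = 30
Free float = ES(successor) - EF(current) = 30 - 8 = 22

22


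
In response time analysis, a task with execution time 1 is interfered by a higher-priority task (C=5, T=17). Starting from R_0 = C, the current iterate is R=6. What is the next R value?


R_next = C + ceil(R_prev / T_hp) * C_hp
ceil(6 / 17) = ceil(0.3529) = 1
Interference = 1 * 5 = 5
R_next = 1 + 5 = 6
R_next = R_prev, so the iteration has converged (response time = 6).

6


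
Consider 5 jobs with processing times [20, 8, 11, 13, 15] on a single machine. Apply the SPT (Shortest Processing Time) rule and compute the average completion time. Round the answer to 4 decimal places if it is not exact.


Sort jobs by processing time (SPT order): [8, 11, 13, 15, 20]
Compute completion times sequentially:
  Job 1: processing = 8, completes at 8
  Job 2: processing = 11, completes at 19
  Job 3: processing = 13, completes at 32
  Job 4: processing = 15, completes at 47
  Job 5: processing = 20, completes at 67
Sum of completion times = 173
Average completion time = 173/5 = 34.6

34.6


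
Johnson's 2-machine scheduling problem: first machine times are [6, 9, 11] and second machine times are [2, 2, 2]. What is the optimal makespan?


Apply Johnson's rule:
  Group 1 (a <= b): []
  Group 2 (a > b): [(1, 6, 2), (2, 9, 2), (3, 11, 2)]
Optimal job order: [1, 2, 3]
Schedule:
  Job 1: M1 done at 6, M2 done at 8
  Job 2: M1 done at 15, M2 done at 17
  Job 3: M1 done at 26, M2 done at 28
Makespan = 28

28


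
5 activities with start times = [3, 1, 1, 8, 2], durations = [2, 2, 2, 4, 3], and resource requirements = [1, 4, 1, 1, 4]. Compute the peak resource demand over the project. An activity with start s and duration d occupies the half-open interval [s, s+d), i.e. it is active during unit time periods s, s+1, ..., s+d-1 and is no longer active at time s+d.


Each activity i is active on [start_i, start_i + duration_i).
Compute total resource usage per time slot:
  t=0: active resources = [], total = 0
  t=1: active resources = [4, 1], total = 5
  t=2: active resources = [4, 1, 4], total = 9
  t=3: active resources = [1, 4], total = 5
  t=4: active resources = [1, 4], total = 5
  t=5: active resources = [], total = 0
  t=6: active resources = [], total = 0
  t=7: active resources = [], total = 0
  t=8: active resources = [1], total = 1
  t=9: active resources = [1], total = 1
  t=10: active resources = [1], total = 1
  t=11: active resources = [1], total = 1
Peak resource demand = 9

9


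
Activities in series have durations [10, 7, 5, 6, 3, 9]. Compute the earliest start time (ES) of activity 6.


Activity 6 starts after activities 1 through 5 complete.
Predecessor durations: [10, 7, 5, 6, 3]
ES = 10 + 7 + 5 + 6 + 3 = 31

31


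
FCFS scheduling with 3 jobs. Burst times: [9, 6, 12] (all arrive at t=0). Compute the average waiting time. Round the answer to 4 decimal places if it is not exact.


FCFS order (as given): [9, 6, 12]
Waiting times:
  Job 1: wait = 0
  Job 2: wait = 9
  Job 3: wait = 15
Sum of waiting times = 24
Average waiting time = 24/3 = 8.0

8.0


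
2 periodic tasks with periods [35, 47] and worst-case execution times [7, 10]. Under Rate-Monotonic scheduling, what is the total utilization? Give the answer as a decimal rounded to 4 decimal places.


Compute individual utilizations (exact fractions):
  Task 1: C/T = 7/35 = 1/5 (approx. 0.2)
  Task 2: C/T = 10/47 (approx. 0.2128)
Total utilization U = 1/5 + 10/47 = 97/235
Rounded to 4 decimal places: U = 0.4128
RM (Liu & Layland) bound for 2 tasks = 0.828427; compare with U = 97/235 (approx. 0.412766)
U <= bound, so schedulable by RM sufficient condition.

0.4128


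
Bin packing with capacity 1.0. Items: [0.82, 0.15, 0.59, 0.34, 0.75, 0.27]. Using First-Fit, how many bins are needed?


Place items sequentially using First-Fit:
  Item 0.82 -> new Bin 1
  Item 0.15 -> Bin 1 (now 0.97)
  Item 0.59 -> new Bin 2
  Item 0.34 -> Bin 2 (now 0.93)
  Item 0.75 -> new Bin 3
  Item 0.27 -> new Bin 4
Total bins used = 4

4


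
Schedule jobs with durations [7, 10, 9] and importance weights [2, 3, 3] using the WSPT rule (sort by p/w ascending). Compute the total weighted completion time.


Compute p/w ratios and sort ascending (WSPT): [(9, 3), (10, 3), (7, 2)]
Compute weighted completion times:
  Job (p=9,w=3): C=9, w*C=3*9=27
  Job (p=10,w=3): C=19, w*C=3*19=57
  Job (p=7,w=2): C=26, w*C=2*26=52
Total weighted completion time = 136

136


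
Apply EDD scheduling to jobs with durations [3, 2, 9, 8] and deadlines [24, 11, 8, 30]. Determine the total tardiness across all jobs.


Sort by due date (EDD order): [(9, 8), (2, 11), (3, 24), (8, 30)]
Compute completion times and tardiness:
  Job 1: p=9, d=8, C=9, tardiness=max(0,9-8)=1
  Job 2: p=2, d=11, C=11, tardiness=max(0,11-11)=0
  Job 3: p=3, d=24, C=14, tardiness=max(0,14-24)=0
  Job 4: p=8, d=30, C=22, tardiness=max(0,22-30)=0
Total tardiness = 1

1


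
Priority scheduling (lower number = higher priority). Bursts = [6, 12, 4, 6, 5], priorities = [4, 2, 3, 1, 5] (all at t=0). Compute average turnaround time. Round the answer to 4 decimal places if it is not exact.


Sort by priority (ascending = highest first):
Order: [(1, 6), (2, 12), (3, 4), (4, 6), (5, 5)]
Completion times:
  Priority 1, burst=6, C=6
  Priority 2, burst=12, C=18
  Priority 3, burst=4, C=22
  Priority 4, burst=6, C=28
  Priority 5, burst=5, C=33
Average turnaround = 107/5 = 21.4

21.4


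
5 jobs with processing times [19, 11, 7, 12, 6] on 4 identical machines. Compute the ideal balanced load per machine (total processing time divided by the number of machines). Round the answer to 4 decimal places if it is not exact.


Total processing time = 19 + 11 + 7 + 12 + 6 = 55
Number of machines = 4
Ideal balanced load = 55 / 4 = 13.75

13.75


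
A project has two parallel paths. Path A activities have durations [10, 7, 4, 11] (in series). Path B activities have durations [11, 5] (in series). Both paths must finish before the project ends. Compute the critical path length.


Path A total = 10 + 7 + 4 + 11 = 32
Path B total = 11 + 5 = 16
Critical path = longest path = max(32, 16) = 32

32


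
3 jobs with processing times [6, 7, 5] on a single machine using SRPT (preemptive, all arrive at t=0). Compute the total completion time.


Since all jobs arrive at t=0, SRPT equals SPT ordering.
SPT order: [5, 6, 7]
Completion times:
  Job 1: p=5, C=5
  Job 2: p=6, C=11
  Job 3: p=7, C=18
Total completion time = 5 + 11 + 18 = 34

34


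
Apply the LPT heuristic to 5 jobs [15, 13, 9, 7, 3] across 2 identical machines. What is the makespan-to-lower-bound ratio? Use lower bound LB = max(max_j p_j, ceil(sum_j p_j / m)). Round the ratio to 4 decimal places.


LPT order: [15, 13, 9, 7, 3]
Machine loads after assignment: [25, 22]
LPT makespan = 25
Lower bound = max(max_job, ceil(total/2)) = max(15, 24) = 24
Ratio = 25 / 24 = 1.0417

1.0417


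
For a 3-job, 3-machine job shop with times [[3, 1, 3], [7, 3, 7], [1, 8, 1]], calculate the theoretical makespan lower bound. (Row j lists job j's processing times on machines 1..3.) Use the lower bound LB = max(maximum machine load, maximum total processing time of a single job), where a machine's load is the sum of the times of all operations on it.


Machine loads:
  Machine 1: 3 + 7 + 1 = 11
  Machine 2: 1 + 3 + 8 = 12
  Machine 3: 3 + 7 + 1 = 11
Max machine load = 12
Job totals:
  Job 1: 7
  Job 2: 17
  Job 3: 10
Max job total = 17
Lower bound = max(12, 17) = 17

17


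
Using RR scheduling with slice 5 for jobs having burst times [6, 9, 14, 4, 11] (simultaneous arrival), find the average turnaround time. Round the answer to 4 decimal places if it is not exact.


Time quantum = 5
Execution trace:
  J1 runs 5 units, time = 5
  J2 runs 5 units, time = 10
  J3 runs 5 units, time = 15
  J4 runs 4 units, time = 19
  J5 runs 5 units, time = 24
  J1 runs 1 units, time = 25
  J2 runs 4 units, time = 29
  J3 runs 5 units, time = 34
  J5 runs 5 units, time = 39
  J3 runs 4 units, time = 43
  J5 runs 1 units, time = 44
Finish times: [25, 29, 43, 19, 44]
Average turnaround = 160/5 = 32.0

32.0


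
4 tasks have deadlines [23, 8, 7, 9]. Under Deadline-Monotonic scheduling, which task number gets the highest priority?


Sort tasks by relative deadline (ascending):
  Task 3: deadline = 7
  Task 2: deadline = 8
  Task 4: deadline = 9
  Task 1: deadline = 23
Priority order (highest first): [3, 2, 4, 1]
Highest priority task = 3

3


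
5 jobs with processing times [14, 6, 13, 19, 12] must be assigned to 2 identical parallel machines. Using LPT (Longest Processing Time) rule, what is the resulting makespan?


Sort jobs in decreasing order (LPT): [19, 14, 13, 12, 6]
Assign each job to the least loaded machine:
  Machine 1: jobs [19, 12], load = 31
  Machine 2: jobs [14, 13, 6], load = 33
Makespan = max load = 33

33


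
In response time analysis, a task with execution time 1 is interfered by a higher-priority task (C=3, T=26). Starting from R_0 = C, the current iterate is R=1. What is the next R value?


R_next = C + ceil(R_prev / T_hp) * C_hp
ceil(1 / 26) = ceil(0.0385) = 1
Interference = 1 * 3 = 3
R_next = 1 + 3 = 4

4


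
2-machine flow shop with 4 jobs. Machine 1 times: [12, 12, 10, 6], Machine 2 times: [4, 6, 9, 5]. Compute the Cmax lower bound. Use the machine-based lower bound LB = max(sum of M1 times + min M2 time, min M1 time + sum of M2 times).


LB1 = sum(M1 times) + min(M2 times) = 40 + 4 = 44
LB2 = min(M1 times) + sum(M2 times) = 6 + 24 = 30
Lower bound = max(LB1, LB2) = max(44, 30) = 44

44


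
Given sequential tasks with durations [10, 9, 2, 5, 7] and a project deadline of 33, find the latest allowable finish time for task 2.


LF(activity 2) = deadline - sum of successor durations
Successors: activities 3 through 5 with durations [2, 5, 7]
Sum of successor durations = 14
LF = 33 - 14 = 19

19


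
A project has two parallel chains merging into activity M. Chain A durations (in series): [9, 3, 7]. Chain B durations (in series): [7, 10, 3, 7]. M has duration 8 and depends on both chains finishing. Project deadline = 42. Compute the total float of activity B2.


Forward pass: ES(B2) = sum of predecessors on chain B = 7
EF = ES + duration = 7 + 10 = 17
Backward pass: LF(M) = deadline = 42; LS(M) = 42 - 8 = 34
LF(B2) = LS(M) - sum(successors on chain B) = 34 - 10 = 24
LS = LF - duration = 24 - 10 = 14
Total float = LS - ES = 14 - 7 = 7

7


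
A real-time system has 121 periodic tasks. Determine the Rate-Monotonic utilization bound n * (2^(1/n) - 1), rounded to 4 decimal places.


Compute 2^(1/121) = 1.0057449283
Subtract 1: 1.0057449283 - 1 = 0.0057449283
Multiply by n: 121 * 0.0057449283 = 0.6951363243
Round to 4 dp: 0.6951

0.6951


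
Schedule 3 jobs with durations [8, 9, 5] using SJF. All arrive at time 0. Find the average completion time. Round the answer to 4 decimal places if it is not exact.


SJF order (ascending): [5, 8, 9]
Completion times:
  Job 1: burst=5, C=5
  Job 2: burst=8, C=13
  Job 3: burst=9, C=22
Average completion = 40/3 = 13.3333

13.3333


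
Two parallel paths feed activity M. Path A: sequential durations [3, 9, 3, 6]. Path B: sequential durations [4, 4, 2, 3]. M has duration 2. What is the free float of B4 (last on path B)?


ES(B4) = sum of predecessors on chain B = 10
EF(B4) = ES + duration = 10 + 3 = 13
Successor of B4 is M. ES(M) = max(sum(A), sum(B)) = max(21, 13) = 21
Free float = ES(successor) - EF(current) = 21 - 13 = 8

8


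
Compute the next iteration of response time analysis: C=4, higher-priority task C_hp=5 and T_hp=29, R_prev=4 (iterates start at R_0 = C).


R_next = C + ceil(R_prev / T_hp) * C_hp
ceil(4 / 29) = ceil(0.1379) = 1
Interference = 1 * 5 = 5
R_next = 4 + 5 = 9

9


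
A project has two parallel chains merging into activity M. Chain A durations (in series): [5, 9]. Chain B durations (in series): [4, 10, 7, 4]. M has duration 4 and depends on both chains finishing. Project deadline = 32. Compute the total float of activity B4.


Forward pass: ES(B4) = sum of predecessors on chain B = 21
EF = ES + duration = 21 + 4 = 25
Backward pass: LF(M) = deadline = 32; LS(M) = 32 - 4 = 28
LF(B4) = LS(M) - sum(successors on chain B) = 28 - 0 = 28
LS = LF - duration = 28 - 4 = 24
Total float = LS - ES = 24 - 21 = 3

3


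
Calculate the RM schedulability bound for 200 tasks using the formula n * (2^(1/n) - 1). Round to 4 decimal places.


Compute 2^(1/200) = 1.0034717485
Subtract 1: 1.0034717485 - 1 = 0.0034717485
Multiply by n: 200 * 0.0034717485 = 0.6943497000
Round to 4 dp: 0.6943

0.6943


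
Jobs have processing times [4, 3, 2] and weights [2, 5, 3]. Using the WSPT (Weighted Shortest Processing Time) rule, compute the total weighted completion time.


Compute p/w ratios and sort ascending (WSPT): [(3, 5), (2, 3), (4, 2)]
Compute weighted completion times:
  Job (p=3,w=5): C=3, w*C=5*3=15
  Job (p=2,w=3): C=5, w*C=3*5=15
  Job (p=4,w=2): C=9, w*C=2*9=18
Total weighted completion time = 48

48


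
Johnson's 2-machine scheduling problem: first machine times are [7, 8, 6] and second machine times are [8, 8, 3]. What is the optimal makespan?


Apply Johnson's rule:
  Group 1 (a <= b): [(1, 7, 8), (2, 8, 8)]
  Group 2 (a > b): [(3, 6, 3)]
Optimal job order: [1, 2, 3]
Schedule:
  Job 1: M1 done at 7, M2 done at 15
  Job 2: M1 done at 15, M2 done at 23
  Job 3: M1 done at 21, M2 done at 26
Makespan = 26

26


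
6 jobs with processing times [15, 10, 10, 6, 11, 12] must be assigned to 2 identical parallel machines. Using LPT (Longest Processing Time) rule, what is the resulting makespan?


Sort jobs in decreasing order (LPT): [15, 12, 11, 10, 10, 6]
Assign each job to the least loaded machine:
  Machine 1: jobs [15, 10, 6], load = 31
  Machine 2: jobs [12, 11, 10], load = 33
Makespan = max load = 33

33


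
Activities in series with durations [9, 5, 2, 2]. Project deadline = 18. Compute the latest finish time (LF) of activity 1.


LF(activity 1) = deadline - sum of successor durations
Successors: activities 2 through 4 with durations [5, 2, 2]
Sum of successor durations = 9
LF = 18 - 9 = 9

9


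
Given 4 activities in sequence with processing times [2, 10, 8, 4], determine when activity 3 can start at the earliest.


Activity 3 starts after activities 1 through 2 complete.
Predecessor durations: [2, 10]
ES = 2 + 10 = 12

12


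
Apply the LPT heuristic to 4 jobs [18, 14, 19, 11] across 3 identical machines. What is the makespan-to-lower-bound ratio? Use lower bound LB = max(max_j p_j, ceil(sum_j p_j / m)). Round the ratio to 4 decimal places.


LPT order: [19, 18, 14, 11]
Machine loads after assignment: [19, 18, 25]
LPT makespan = 25
Lower bound = max(max_job, ceil(total/3)) = max(19, 21) = 21
Ratio = 25 / 21 = 1.1905

1.1905


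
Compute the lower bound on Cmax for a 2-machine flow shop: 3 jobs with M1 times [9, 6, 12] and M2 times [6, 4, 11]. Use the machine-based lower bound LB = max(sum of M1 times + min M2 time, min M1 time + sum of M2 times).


LB1 = sum(M1 times) + min(M2 times) = 27 + 4 = 31
LB2 = min(M1 times) + sum(M2 times) = 6 + 21 = 27
Lower bound = max(LB1, LB2) = max(31, 27) = 31

31


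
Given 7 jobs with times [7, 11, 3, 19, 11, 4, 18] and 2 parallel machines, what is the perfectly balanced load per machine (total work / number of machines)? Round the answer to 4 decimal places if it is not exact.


Total processing time = 7 + 11 + 3 + 19 + 11 + 4 + 18 = 73
Number of machines = 2
Ideal balanced load = 73 / 2 = 36.5

36.5


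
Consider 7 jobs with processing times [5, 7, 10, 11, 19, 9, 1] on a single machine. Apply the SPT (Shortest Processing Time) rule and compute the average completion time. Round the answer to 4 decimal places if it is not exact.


Sort jobs by processing time (SPT order): [1, 5, 7, 9, 10, 11, 19]
Compute completion times sequentially:
  Job 1: processing = 1, completes at 1
  Job 2: processing = 5, completes at 6
  Job 3: processing = 7, completes at 13
  Job 4: processing = 9, completes at 22
  Job 5: processing = 10, completes at 32
  Job 6: processing = 11, completes at 43
  Job 7: processing = 19, completes at 62
Sum of completion times = 179
Average completion time = 179/7 = 25.5714

25.5714


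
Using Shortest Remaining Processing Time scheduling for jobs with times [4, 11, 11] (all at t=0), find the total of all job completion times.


Since all jobs arrive at t=0, SRPT equals SPT ordering.
SPT order: [4, 11, 11]
Completion times:
  Job 1: p=4, C=4
  Job 2: p=11, C=15
  Job 3: p=11, C=26
Total completion time = 4 + 15 + 26 = 45

45


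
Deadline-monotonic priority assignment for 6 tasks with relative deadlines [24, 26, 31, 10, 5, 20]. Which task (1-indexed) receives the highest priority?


Sort tasks by relative deadline (ascending):
  Task 5: deadline = 5
  Task 4: deadline = 10
  Task 6: deadline = 20
  Task 1: deadline = 24
  Task 2: deadline = 26
  Task 3: deadline = 31
Priority order (highest first): [5, 4, 6, 1, 2, 3]
Highest priority task = 5

5


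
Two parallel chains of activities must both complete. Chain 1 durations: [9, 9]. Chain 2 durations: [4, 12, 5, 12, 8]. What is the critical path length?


Path A total = 9 + 9 = 18
Path B total = 4 + 12 + 5 + 12 + 8 = 41
Critical path = longest path = max(18, 41) = 41

41


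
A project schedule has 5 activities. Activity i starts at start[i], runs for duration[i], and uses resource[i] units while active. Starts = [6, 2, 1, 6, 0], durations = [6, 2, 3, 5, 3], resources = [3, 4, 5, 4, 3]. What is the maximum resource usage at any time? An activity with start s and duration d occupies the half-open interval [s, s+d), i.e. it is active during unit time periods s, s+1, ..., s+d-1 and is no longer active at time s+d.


Each activity i is active on [start_i, start_i + duration_i).
Compute total resource usage per time slot:
  t=0: active resources = [3], total = 3
  t=1: active resources = [5, 3], total = 8
  t=2: active resources = [4, 5, 3], total = 12
  t=3: active resources = [4, 5], total = 9
  t=4: active resources = [], total = 0
  t=5: active resources = [], total = 0
  t=6: active resources = [3, 4], total = 7
  t=7: active resources = [3, 4], total = 7
  t=8: active resources = [3, 4], total = 7
  t=9: active resources = [3, 4], total = 7
  t=10: active resources = [3, 4], total = 7
  t=11: active resources = [3], total = 3
Peak resource demand = 12

12
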